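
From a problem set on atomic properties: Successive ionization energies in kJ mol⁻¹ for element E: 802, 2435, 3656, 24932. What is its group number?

Look for the largest jump between consecutive ionization energies: IE4/IE3 ≈ 6.8, far larger than any earlier ratio.
That jump marks the point where a core electron is being removed. So the atom has 3 valence electrons.
A main-group element with 3 valence electrons is in group 13.

Group 13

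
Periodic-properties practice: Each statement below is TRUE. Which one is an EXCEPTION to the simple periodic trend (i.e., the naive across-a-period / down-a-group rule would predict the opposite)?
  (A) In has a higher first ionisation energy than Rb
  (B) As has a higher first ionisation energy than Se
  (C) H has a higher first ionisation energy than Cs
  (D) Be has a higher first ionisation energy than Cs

The general trend: first ionisation energy increases across a period and decreases down a group.
(A) In (period 5, group 13) vs Rb (period 5, group 1): the stated order agrees with the simple trend.
(B) As (period 4, group 15) vs Se (period 4, group 16): the stated order contradicts the simple trend.
(C) H (period 1, group 1) vs Cs (period 6, group 1): the stated order agrees with the simple trend.
(D) Be (period 2, group 2) vs Cs (period 6, group 1): the stated order agrees with the simple trend.
The exception is (B): Se (4p⁴) ionizes more easily than half-filled As (4p³).

(B)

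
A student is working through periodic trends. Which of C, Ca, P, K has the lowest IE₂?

The second ionization energy removes an electron from the +1 ion. For each element: C⁺ still has 3 valence electrons; Ca⁺ still has 1 valence electron; P⁺ still has 4 valence electrons; K⁺ is the bare [Ar] core.
Pulling an electron out of a noble-gas core costs far more than removing a remaining valence electron, so K sits at the high end of IE_2.
Valence configurations: C⁺ [He]2s²2p¹, Ca⁺ [Ar]4s¹, P⁺ [Ne]3s²3p².
Approximate IE_2 values (kJ/mol): C 2353, Ca 1145, P 1907, K 3052.
So the second ionization energies run Ca < P < C < K.

Ca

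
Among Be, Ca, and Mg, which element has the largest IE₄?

IE_4 is the cost of taking one more electron from the +3 cation: Be³⁺ is already 1 electron into the core; Ca³⁺ is already 1 electron into the core; Mg³⁺ is already 1 electron into the core.
All of these are removing an electron from a noble-gas core or deeper; the smaller core (lower principal quantum number) is held far more tightly, and within a period the higher nuclear charge binds the same core more tightly.
Approximate IE_4 values (kJ/mol): Be 21007, Ca 6491, Mg 10543.
Overall IE_4 order: Ca < Mg < Be.

Be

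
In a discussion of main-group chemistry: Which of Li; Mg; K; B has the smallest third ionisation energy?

B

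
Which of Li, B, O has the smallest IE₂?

Consider each +1 ion: Li⁺ is the bare [He] core; B⁺ still has 2 valence electrons; O⁺ still has 5 valence electrons.
Pulling an electron out of a noble-gas core costs far more than removing a remaining valence electron, so Li sits at the high end of IE_2.
Valence configurations: B⁺ [He]2s², O⁺ [He]2s²2p³.
Tabulated IE_2 (kJ/mol): Li 7298, B 2427, O 3388.
Overall IE_2 order: B < O < Li.

B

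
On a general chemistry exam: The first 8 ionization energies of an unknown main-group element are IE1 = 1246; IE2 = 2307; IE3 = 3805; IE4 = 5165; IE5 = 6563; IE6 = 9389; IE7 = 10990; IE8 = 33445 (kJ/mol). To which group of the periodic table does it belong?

Group 17

Look for the largest jump between consecutive ionization energies: IE8/IE7 ≈ 3.0, far larger than any earlier ratio.
That jump marks the point where a core electron is being removed. So the atom has 7 valence electrons.
A main-group element with 7 valence electrons is in group 17.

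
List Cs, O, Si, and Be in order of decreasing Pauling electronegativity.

O > Si > Be > Cs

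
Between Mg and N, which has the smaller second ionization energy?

The second ionization energy removes an electron from the +1 ion. For each element: Mg⁺ still has 1 valence electron; N⁺ still has 4 valence electrons.
All are still removing valence electrons, so compare the +1 ions as you would atoms: IE_2 generally rises across a period (higher Z_eff) and falls down a group (larger shell), subject to the usual subshell exceptions.
Valence configurations: Mg⁺ [Ne]3s¹, N⁺ [He]2s²2p².
The numbers (kJ/mol): Mg 1451, N 2856.
So the second ionization energies run Mg < N.

Mg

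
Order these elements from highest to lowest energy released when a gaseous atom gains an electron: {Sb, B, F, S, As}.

F > S > Sb > As > B

B is in period 2, group 13; F is in period 2, group 17; S is in period 3, group 16; As is in period 4, group 15; Sb is in period 5, group 15.
Electron affinity generally becomes more exothermic across a period toward the halogens and less exothermic down a group.
These span different periods and groups, so the two trends combine.
As > B: the two effects oppose for this pair; the across-period effect wins (78 vs 27 kJ/mol).
Sb > As: this pair runs against the simple trend — see the exception note.
S > Sb: both effects reinforce here, so S is clearly the higher of the two.
F > S: both effects reinforce here, so F is clearly the higher of the two.
Note the exception: Sb has a higher electron affinity than As, contrary to the simple trend — both are half-filled np³, but the pairing/repulsion penalty for the added electron shrinks as the p orbitals become larger and more diffuse down the group, and for Sb that outweighs the weaker nuclear attraction.
For reference (kJ/mol): B 27, F 328, S 200, As 78, Sb 103.
So from highest to lowest: F > S > Sb > As > B.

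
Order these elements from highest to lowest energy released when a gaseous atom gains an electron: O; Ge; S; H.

S, O, Ge, H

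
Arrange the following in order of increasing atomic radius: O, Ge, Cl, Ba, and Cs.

O < Cl < Ge < Ba < Cs

O is in period 2, group 16; Cl is in period 3, group 17; Ge is in period 4, group 14; Cs is in period 6, group 1; Ba is in period 6, group 2.
Across a period the added protons contract the valence shell; down a group each new principal shell makes the atom larger.
Neither a single period nor a single group — weigh both effects.
Cl > O: period and group pull opposite ways; the down-group shift dominates (99 vs 63 pm).
Ge > Cl: both effects reinforce here, so Ge is clearly the larger of the two.
Ba > Ge: both effects reinforce here, so Ba is clearly the larger of the two.
Cs > Ba: both are in period 6; the period trend gives Cs the larger value.
For reference (pm): O 63, Cl 99, Ge 121, Cs 232, Ba 196.
So from smallest to largest: O < Cl < Ge < Ba < Cs.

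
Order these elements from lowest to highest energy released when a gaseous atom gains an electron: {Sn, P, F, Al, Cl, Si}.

Al < P < Sn < Si < F < Cl

F is in period 2, group 17; Al is in period 3, group 13; Si is in period 3, group 14; P is in period 3, group 15; Cl is in period 3, group 17; Sn is in period 5, group 14.
EA tends to increase across a period and decrease down a group, though the pattern is less regular than for IE or radius.
Neither a single period nor a single group — weigh both effects.
P > Al: both are in period 3; the period trend gives P the larger value.
Sn > P: this pair runs against the simple trend — see the exception note.
Si > Sn: Si sits above Sn in group 14, so the down-group effect alone puts Si higher.
F > Si: relative to Si, both the across-period and down-group shifts push F's electron affinity up.
Cl > F: this pair runs against the simple trend — see the exception note.
Note the exception: Sn has a higher electron affinity than P, contrary to the simple trend — adding an electron to P's half-filled np³ subshell costs electron-pairing energy.
Note the exception: Cl has a higher electron affinity than F, contrary to the simple trend — F's small 2p subshell makes the incoming electron feel strong e⁻–e⁻ repulsion, so Cl actually releases more energy on gaining an electron.
Note the exception: Si has a higher electron affinity than P, contrary to the simple trend — adding an electron to P's half-filled 3p³ is unfavourable, so Si (3p²) has the more exothermic EA.
For reference (kJ/mol): F 328, Al 42, Si 134, P 72, Cl 349, Sn 107.
So from lowest to highest: Al < P < Sn < Si < F < Cl.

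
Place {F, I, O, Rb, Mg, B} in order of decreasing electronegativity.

F, O, I, B, Mg, Rb

B is in period 2, group 13; O is in period 2, group 16; F is in period 2, group 17; Mg is in period 3, group 2; Rb is in period 5, group 1; I is in period 5, group 17.
Smaller atoms with higher effective nuclear charge are more electronegative.
Here both period and group differ, so the two effects have to be weighed against each other.
Mg > Rb: relative to Rb, both the across-period and down-group shifts push Mg's electronegativity up.
B > Mg: relative to Mg, both the across-period and down-group shifts push B's electronegativity up.
I > B: period and group pull opposite ways; the across-period shift dominates (2.66 vs 2.04).
O > I: period and group pull opposite ways; the down-group shift dominates (3.44 vs 2.66).
F > O: F lies to the right of O in period 2, so the across-period effect alone puts F higher.
For reference (Pauling): B 2.04, O 3.44, F 3.98, Mg 1.31, Rb 0.82, I 2.66.
So from highest to lowest: F > O > I > B > Mg > Rb.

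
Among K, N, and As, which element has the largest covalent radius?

K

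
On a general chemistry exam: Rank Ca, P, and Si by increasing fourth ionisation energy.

Si < P < Ca

The fourth ionization energy removes an electron from the +3 ion. For each element: Ca³⁺ is already 1 electron into the core; P³⁺ still has 2 valence electrons; Si³⁺ still has 1 valence electron.
Breaking into a closed-shell core is much more expensive than removing a leftover valence electron — Ca has the largest IE_4 here.
Valence configurations: P³⁺ [Ne]3s², Si³⁺ [Ne]3s¹.
The numbers (kJ/mol): Ca 6491, P 4964, Si 4356.
So the fourth ionization energies run Si < P < Ca.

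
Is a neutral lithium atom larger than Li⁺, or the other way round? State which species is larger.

Li

Forming Li⁺ removes 1 electron from Li. Fewer electrons for the same nuclear charge means less shielding and a higher Z_eff on the remaining electrons, and for main-group metals the entire outer shell is lost.
A cation is smaller than its parent atom: Li⁺ < Li.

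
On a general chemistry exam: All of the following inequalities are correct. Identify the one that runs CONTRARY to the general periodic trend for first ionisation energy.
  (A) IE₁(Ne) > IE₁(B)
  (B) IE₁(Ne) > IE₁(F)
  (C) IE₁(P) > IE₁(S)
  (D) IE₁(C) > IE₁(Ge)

(C)

The general trend: first ionisation energy increases across a period and decreases down a group.
(A) Ne (period 2, group 18) vs B (period 2, group 13): the stated order agrees with the simple trend.
(B) Ne (period 2, group 18) vs F (period 2, group 17): the stated order agrees with the simple trend.
(C) P (period 3, group 15) vs S (period 3, group 16): the stated order contradicts the simple trend.
(D) C (period 2, group 14) vs Ge (period 4, group 14): the stated order agrees with the simple trend.
The exception is (C): S (3p⁴) ionizes more easily than half-filled P (3p³) because the paired 3p electron in S is pushed out by e⁻–e⁻ repulsion.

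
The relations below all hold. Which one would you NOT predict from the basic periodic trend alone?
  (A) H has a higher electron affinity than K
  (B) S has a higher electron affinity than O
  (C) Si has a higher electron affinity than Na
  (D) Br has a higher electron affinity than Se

The general trend: electron affinity increases across a period and decreases down a group.
(A) H (period 1, group 1) vs K (period 4, group 1): the stated order agrees with the simple trend.
(B) S (period 3, group 16) vs O (period 2, group 16): the stated order contradicts the simple trend.
(C) Si (period 3, group 14) vs Na (period 3, group 1): the stated order agrees with the simple trend.
(D) Br (period 4, group 17) vs Se (period 4, group 16): the stated order agrees with the simple trend.
The exception is (B): the compact 2p subshell of O repels the added electron more than S's larger 3p does.

(B)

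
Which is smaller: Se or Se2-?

Se

Forming Se2- adds 2 electrons to Se. More electron–electron repulsion in the same shell, with unchanged nuclear charge, lets the cloud expand.
An anion is larger than its parent atom: Se2- > Se.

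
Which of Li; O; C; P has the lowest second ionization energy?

Consider each +1 ion: Li⁺ is the bare [He] core; O⁺ still has 5 valence electrons; C⁺ still has 3 valence electrons; P⁺ still has 4 valence electrons.
Pulling an electron out of a noble-gas core costs far more than removing a remaining valence electron, so Li sits at the high end of IE_2.
Valence configurations: O⁺ [He]2s²2p³, C⁺ [He]2s²2p¹, P⁺ [Ne]3s²3p².
Approximate IE_2 values (kJ/mol): Li 7298, O 3388, C 2353, P 1907.
Overall IE_2 order: P < C < O < Li.

P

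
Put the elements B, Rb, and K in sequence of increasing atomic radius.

B < K < Rb

B is in period 2, group 13; K is in period 4, group 1; Rb is in period 5, group 1.
Moving right in a period, electrons are added to the same shell under a stronger nuclear pull, so atoms get smaller; moving down, a new shell is opened and atoms get larger.
Here both period and group differ, so the two effects have to be weighed against each other.
K > B: both effects reinforce here, so K is clearly the larger of the two.
Rb > K: Rb sits below K in group 1, so the down-group effect alone puts Rb larger.
Tabulated atomic radius (pm): B 85, K 196, Rb 210.
So from smallest to largest: B < K < Rb.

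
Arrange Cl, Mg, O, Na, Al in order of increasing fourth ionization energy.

Cl < O < Na < Mg < Al

After 3 electrons have been removed, what remains? Cl³⁺ still has 4 valence electrons; Mg³⁺ is already 1 electron into the core; O³⁺ still has 3 valence electrons; Na³⁺ is already 2 electrons into the core; Al³⁺ is the bare [Ne] core.
Breaking into a closed-shell core is much more expensive than removing a leftover valence electron — Na, Mg and Al have the largest IE_4 here.
Valence configurations: Cl³⁺ [Ne]3s²3p², O³⁺ [He]2s²2p¹.
Approximate IE_4 values (kJ/mol): Cl 5159, Mg 10543, O 7469, Na 9543, Al 11577.
So the fourth ionization energies run Cl < O < Na < Mg < Al.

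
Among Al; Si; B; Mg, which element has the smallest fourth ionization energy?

After 3 electrons have been removed, what remains? Al³⁺ is the bare [Ne] core; Si³⁺ still has 1 valence electron; B³⁺ is the bare [He] core; Mg³⁺ is already 1 electron into the core.
Breaking into a closed-shell core is much more expensive than removing a leftover valence electron — Mg, Al and B have the largest IE_4 here.
Approximate IE_4 values (kJ/mol): Al 11577, Si 4356, B 25026, Mg 10543.
Hence IE_4: Si < Mg < Al < B.

Si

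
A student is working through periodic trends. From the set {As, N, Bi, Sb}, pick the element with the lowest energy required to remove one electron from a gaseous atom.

Bi

N is in period 2, group 15; As is in period 4, group 15; Sb is in period 5, group 15; Bi is in period 6, group 15.
First ionization energy rises across a period (greater Z_eff holds electrons more tightly) and falls down a group (valence electrons are farther from the nucleus).
All are in group 15, so first ionization energy increases up the group.
The lowest energy required to remove one electron from a gaseous atom among these belongs to Bi.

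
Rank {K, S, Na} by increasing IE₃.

S, K, Na

IE_3 is the cost of taking one more electron from the +2 cation: K²⁺ is already 1 electron into the core; S²⁺ still has 4 valence electrons; Na²⁺ is already 1 electron into the core.
Pulling an electron out of a noble-gas core costs far more than removing a remaining valence electron, so K and Na sit at the high end of IE_3.
Tabulated IE_3 (kJ/mol): K 4420, S 3357, Na 6910.
Hence IE_3: S < K < Na.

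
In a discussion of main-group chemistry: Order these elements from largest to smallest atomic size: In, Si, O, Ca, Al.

Ca, In, Al, Si, O

O is in period 2, group 16; Al is in period 3, group 13; Si is in period 3, group 14; Ca is in period 4, group 2; In is in period 5, group 13.
Across a period the added protons contract the valence shell; down a group each new principal shell makes the atom larger.
Here both period and group differ, so the two effects have to be weighed against each other.
Si > O: both effects reinforce here, so Si is clearly the larger of the two.
Al > Si: Al lies to the left of Si in period 3, so the across-period effect alone puts Al larger.
In > Al: they share group 13; the group trend gives In the larger value.
Ca > In: the two effects oppose for this pair; the across-period effect wins (171 vs 142 pm).
Approximate values (pm): O 63, Al 126, Si 116, Ca 171, In 142.
So from largest to smallest: Ca > In > Al > Si > O.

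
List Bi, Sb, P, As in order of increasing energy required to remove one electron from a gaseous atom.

Bi < Sb < As < P

P is in period 3, group 15; As is in period 4, group 15; Sb is in period 5, group 15; Bi is in period 6, group 15.
Across a period the outer electron is held more tightly (higher IE₁); down a group it sits in a higher shell, more shielded, and comes off more easily.
All are in group 15, so first ionization energy increases up the group.
So from lowest to highest: Bi < Sb < As < P.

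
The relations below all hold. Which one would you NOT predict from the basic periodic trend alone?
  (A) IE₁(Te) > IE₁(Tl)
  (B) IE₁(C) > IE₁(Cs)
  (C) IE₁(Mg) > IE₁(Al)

The general trend: first ionization energy increases across a period and decreases down a group.
(A) Te (period 5, group 16) vs Tl (period 6, group 13): the stated order agrees with the simple trend.
(B) C (period 2, group 14) vs Cs (period 6, group 1): the stated order agrees with the simple trend.
(C) Mg (period 3, group 2) vs Al (period 3, group 13): the stated order contradicts the simple trend.
The exception is (C): Al's single 3p electron is easier to remove than one from Mg's filled 3s².

(C)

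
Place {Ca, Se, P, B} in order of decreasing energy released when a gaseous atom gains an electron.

B is in period 2, group 13; P is in period 3, group 15; Ca is in period 4, group 2; Se is in period 4, group 16.
Adding an electron releases more energy for atoms nearer the top right (short of the noble gases).
Here both period and group differ, so the two effects have to be weighed against each other.
B > Ca: both effects reinforce here, so B is clearly the higher of the two.
P > B: the two effects oppose for this pair; the across-period effect wins (72 vs 27 kJ/mol).
Se > P: the two effects oppose for this pair; the across-period effect wins (195 vs 72 kJ/mol).
Approximate values (kJ/mol): B 27, P 72, Ca 2, Se 195.
So from highest to lowest: Se > P > B > Ca.

Se > P > B > Ca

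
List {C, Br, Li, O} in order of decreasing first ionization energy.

Li is in period 2, group 1; C is in period 2, group 14; O is in period 2, group 16; Br is in period 4, group 17.
Across a period the outer electron is held more tightly (higher IE₁); down a group it sits in a higher shell, more shielded, and comes off more easily.
Neither a single period nor a single group — weigh both effects.
C > Li: both are in period 2; the period trend gives C the larger value.
Br > C: period and group pull opposite ways; the across-period shift dominates (1140 vs 1086 kJ/mol).
O > Br: the two effects oppose for this pair; the down-group effect wins (1314 vs 1140 kJ/mol).
For reference (kJ/mol): Li 520, C 1086, O 1314, Br 1140.
So from highest to lowest: O > Br > C > Li.

O > Br > C > Li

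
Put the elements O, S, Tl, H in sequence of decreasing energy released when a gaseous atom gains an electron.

S > O > H > Tl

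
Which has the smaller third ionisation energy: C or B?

After 2 electrons have been removed, what remains? C²⁺ still has 2 valence electrons; B²⁺ still has 1 valence electron.
All are still removing valence electrons, so compare the +2 ions as you would atoms: IE_3 generally rises across a period (higher Z_eff) and falls down a group (larger shell), subject to the usual subshell exceptions.
Valence configurations: C²⁺ [He]2s², B²⁺ [He]2s¹.
Tabulated IE_3 (kJ/mol): C 4620, B 3660.
Overall IE_3 order: B < C.

B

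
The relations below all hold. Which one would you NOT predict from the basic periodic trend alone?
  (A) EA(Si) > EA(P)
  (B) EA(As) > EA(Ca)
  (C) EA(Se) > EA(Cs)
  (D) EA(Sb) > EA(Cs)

(A)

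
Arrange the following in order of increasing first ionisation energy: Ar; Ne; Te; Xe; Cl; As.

Ne is in period 2, group 18; Cl is in period 3, group 17; Ar is in period 3, group 18; As is in period 4, group 15; Te is in period 5, group 16; Xe is in period 5, group 18.
IE₁ increases left→right with effective nuclear charge and decreases top→bottom as the valence shell moves farther out.
Here both period and group differ, so the two effects have to be weighed against each other.
As > Te: the two effects oppose for this pair; the down-group effect wins (947 vs 869 kJ/mol).
Xe > As: period and group pull opposite ways; the across-period shift dominates (1170 vs 947 kJ/mol).
Cl > Xe: period and group pull opposite ways; the down-group shift dominates (1251 vs 1170 kJ/mol).
Ar > Cl: Ar lies to the right of Cl in period 3, so the across-period effect alone puts Ar higher.
Ne > Ar: Ne sits above Ar in group 18, so the down-group effect alone puts Ne higher.
Approximate values (kJ/mol): Ne 2081, Cl 1251, Ar 1521, As 947, Te 869, Xe 1170.
So from lowest to highest: Te < As < Xe < Cl < Ar < Ne.

Te, As, Xe, Cl, Ar, Ne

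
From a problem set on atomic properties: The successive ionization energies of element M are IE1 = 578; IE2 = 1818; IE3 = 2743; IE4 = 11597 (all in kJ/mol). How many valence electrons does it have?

3

Look for the largest jump between consecutive ionization energies: IE4/IE3 ≈ 4.2, far larger than any earlier ratio.
That jump marks the point where a core electron is being removed. So the atom has 3 valence electrons.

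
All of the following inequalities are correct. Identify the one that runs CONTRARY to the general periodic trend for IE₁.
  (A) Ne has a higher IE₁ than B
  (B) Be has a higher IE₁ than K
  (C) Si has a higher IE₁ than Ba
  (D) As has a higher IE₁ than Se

The general trend: IE₁ increases across a period and decreases down a group.
(A) Ne (period 2, group 18) vs B (period 2, group 13): the stated order agrees with the simple trend.
(B) Be (period 2, group 2) vs K (period 4, group 1): the stated order agrees with the simple trend.
(C) Si (period 3, group 14) vs Ba (period 6, group 2): the stated order agrees with the simple trend.
(D) As (period 4, group 15) vs Se (period 4, group 16): the stated order contradicts the simple trend.
The exception is (D): Se (4p⁴) ionizes more easily than half-filled As (4p³).

(D)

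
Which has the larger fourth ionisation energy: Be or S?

Be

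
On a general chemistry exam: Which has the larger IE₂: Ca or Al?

Al

After 1 electron has been removed, what remains? Ca⁺ still has 1 valence electron; Al⁺ still has 2 valence electrons.
All are still removing valence electrons, so compare the +1 ions as you would atoms: IE_2 generally rises across a period (higher Z_eff) and falls down a group (larger shell), subject to the usual subshell exceptions.
Valence configurations: Ca⁺ [Ar]4s¹, Al⁺ [Ne]3s².
The numbers (kJ/mol): Ca 1145, Al 1817.
Hence IE_2: Ca < Al.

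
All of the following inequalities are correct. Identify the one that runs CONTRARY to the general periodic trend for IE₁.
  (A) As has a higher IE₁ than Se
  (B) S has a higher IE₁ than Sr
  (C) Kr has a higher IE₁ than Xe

(A)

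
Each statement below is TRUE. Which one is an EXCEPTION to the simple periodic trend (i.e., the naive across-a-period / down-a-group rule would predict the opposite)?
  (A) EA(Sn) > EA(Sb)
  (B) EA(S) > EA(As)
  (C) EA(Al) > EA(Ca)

The general trend: electron affinity increases across a period and decreases down a group.
(A) Sn (period 5, group 14) vs Sb (period 5, group 15): the stated order contradicts the simple trend.
(B) S (period 3, group 16) vs As (period 4, group 15): the stated order agrees with the simple trend.
(C) Al (period 3, group 13) vs Ca (period 4, group 2): the stated order agrees with the simple trend.
The exception is (A): adding an electron to Sb's half-filled 5p³ is unfavourable, so Sn has the more exothermic EA.

(A)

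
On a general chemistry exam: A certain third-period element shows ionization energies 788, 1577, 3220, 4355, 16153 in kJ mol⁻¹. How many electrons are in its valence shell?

4

Look for the largest jump between consecutive ionization energies: IE5/IE4 ≈ 3.7, far larger than any earlier ratio.
That jump marks the point where a core electron is being removed. So the atom has 4 valence electrons.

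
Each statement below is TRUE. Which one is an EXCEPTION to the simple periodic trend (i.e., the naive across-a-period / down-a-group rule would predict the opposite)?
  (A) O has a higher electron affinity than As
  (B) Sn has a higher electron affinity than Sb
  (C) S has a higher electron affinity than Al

(B)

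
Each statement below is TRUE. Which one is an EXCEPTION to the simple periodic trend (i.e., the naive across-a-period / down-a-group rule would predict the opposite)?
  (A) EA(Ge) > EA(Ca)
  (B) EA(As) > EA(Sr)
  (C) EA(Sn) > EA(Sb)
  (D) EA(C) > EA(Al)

The general trend: electron affinity increases across a period and decreases down a group.
(A) Ge (period 4, group 14) vs Ca (period 4, group 2): the stated order agrees with the simple trend.
(B) As (period 4, group 15) vs Sr (period 5, group 2): the stated order agrees with the simple trend.
(C) Sn (period 5, group 14) vs Sb (period 5, group 15): the stated order contradicts the simple trend.
(D) C (period 2, group 14) vs Al (period 3, group 13): the stated order agrees with the simple trend.
The exception is (C): adding an electron to Sb's half-filled 5p³ is unfavourable, so Sn has the more exothermic EA.

(C)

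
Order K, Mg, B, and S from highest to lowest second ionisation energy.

After 1 electron has been removed, what remains? K⁺ is the bare [Ar] core; Mg⁺ still has 1 valence electron; B⁺ still has 2 valence electrons; S⁺ still has 5 valence electrons.
Breaking into a closed-shell core is much more expensive than removing a leftover valence electron — K has the largest IE_2 here.
Valence configurations: Mg⁺ [Ne]3s¹, B⁺ [He]2s², S⁺ [Ne]3s²3p³.
Approximate IE_2 values (kJ/mol): K 3052, Mg 1451, B 2427, S 2252.
Hence IE_2: Mg < S < B < K.

K > B > S > Mg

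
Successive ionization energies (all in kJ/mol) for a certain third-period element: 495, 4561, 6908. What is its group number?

Group 1

Look for the largest jump between consecutive ionization energies: IE2/IE1 ≈ 9.2, far larger than any earlier ratio.
That jump marks the point where a core electron is being removed. So the atom has 1 valence electron.
A main-group element with 1 valence electron is in group 1.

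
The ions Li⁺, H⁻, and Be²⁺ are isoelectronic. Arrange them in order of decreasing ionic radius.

H⁻ > Li⁺ > Be²⁺

All of these have 2 electrons, so size is governed by nuclear charge alone: the more protons, the stronger the pull on the same electron cloud, and the smaller the ion.
Nuclear charges: Be²⁺ (Z=4), Li⁺ (Z=3), H⁻ (Z=1).
Largest to smallest: H⁻ > Li⁺ > Be²⁺.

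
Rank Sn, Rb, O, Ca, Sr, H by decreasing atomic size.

Across a period the added protons contract the valence shell; down a group each new principal shell makes the atom larger.
Here both period and group differ, so the two effects have to be weighed against each other.
O > H: period and group pull opposite ways; the down-group shift dominates (63 vs 32 pm).
Sn > O: relative to O, both the across-period and down-group shifts push Sn's atomic radius up.
Ca > Sn: the two effects oppose for this pair; the across-period effect wins (171 vs 140 pm).
Sr > Ca: Sr sits below Ca in group 2, so the down-group effect alone puts Sr larger.
Rb > Sr: Rb lies to the left of Sr in period 5, so the across-period effect alone puts Rb larger.
For reference (pm): H 32, O 63, Ca 171, Rb 210, Sr 185, Sn 140.
So from largest to smallest: Rb > Sr > Ca > Sn > O > H.

Rb > Sr > Ca > Sn > O > H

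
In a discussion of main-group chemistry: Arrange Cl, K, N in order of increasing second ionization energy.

Cl < N < K

Consider each +1 ion: Cl⁺ still has 6 valence electrons; K⁺ is the bare [Ar] core; N⁺ still has 4 valence electrons.
Core electrons are held far more tightly than valence electrons, so K tops the IE_2 order.
Valence configurations: Cl⁺ [Ne]3s²3p⁴, N⁺ [He]2s²2p².
Approximate IE_2 values (kJ/mol): Cl 2298, K 3052, N 2856.
So the second ionization energies run Cl < N < K.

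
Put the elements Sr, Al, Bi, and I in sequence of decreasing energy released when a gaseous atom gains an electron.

I > Bi > Al > Sr

Al is in period 3, group 13; Sr is in period 5, group 2; I is in period 5, group 17; Bi is in period 6, group 15.
EA tends to increase across a period and decrease down a group, though the pattern is less regular than for IE or radius.
Neither a single period nor a single group — weigh both effects.
Al > Sr: relative to Sr, both the across-period and down-group shifts push Al's electron affinity up.
Bi > Al: period and group pull opposite ways; the across-period shift dominates (91 vs 42 kJ/mol).
I > Bi: relative to Bi, both the across-period and down-group shifts push I's electron affinity up.
For reference (kJ/mol): Al 42, Sr 5, I 295, Bi 91.
So from highest to lowest: I > Bi > Al > Sr.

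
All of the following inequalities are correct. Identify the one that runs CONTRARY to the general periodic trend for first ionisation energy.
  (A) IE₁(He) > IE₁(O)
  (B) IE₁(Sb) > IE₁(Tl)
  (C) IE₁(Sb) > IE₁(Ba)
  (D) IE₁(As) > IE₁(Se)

(D)

The general trend: first ionisation energy increases across a period and decreases down a group.
(A) He (period 1, group 18) vs O (period 2, group 16): the stated order agrees with the simple trend.
(B) Sb (period 5, group 15) vs Tl (period 6, group 13): the stated order agrees with the simple trend.
(C) Sb (period 5, group 15) vs Ba (period 6, group 2): the stated order agrees with the simple trend.
(D) As (period 4, group 15) vs Se (period 4, group 16): the stated order contradicts the simple trend.
The exception is (D): Se (4p⁴) ionizes more easily than half-filled As (4p³).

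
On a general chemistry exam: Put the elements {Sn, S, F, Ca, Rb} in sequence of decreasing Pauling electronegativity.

F is in period 2, group 17; S is in period 3, group 16; Ca is in period 4, group 2; Rb is in period 5, group 1; Sn is in period 5, group 14.
Electronegativity increases across a period and decreases down a group, tracking effective nuclear charge and atomic size.
Neither a single period nor a single group — weigh both effects.
Ca > Rb: both effects reinforce here, so Ca is clearly the higher of the two.
Sn > Ca: the two effects oppose for this pair; the across-period effect wins (1.96 vs 1.00).
S > Sn: relative to Sn, both the across-period and down-group shifts push S's electronegativity up.
F > S: both effects reinforce here, so F is clearly the higher of the two.
Tabulated electronegativity (Pauling): F 3.98, S 2.58, Ca 1.00, Rb 0.82, Sn 1.96.
So from highest to lowest: F > S > Sn > Ca > Rb.

F, S, Sn, Ca, Rb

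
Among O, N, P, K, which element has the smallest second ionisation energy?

P

The second ionization energy removes an electron from the +1 ion. For each element: O⁺ still has 5 valence electrons; N⁺ still has 4 valence electrons; P⁺ still has 4 valence electrons; K⁺ is the bare [Ar] core.
Usually core removal costs more than valence removal, but here the competition is close: a tightly held n=2 valence electron can cost more to remove than an n=3 core electron, so the actual values have to decide it.
Valence configurations: O⁺ [He]2s²2p³, N⁺ [He]2s²2p², P⁺ [Ne]3s²3p².
Tabulated IE_2 (kJ/mol): O 3388, N 2856, P 1907, K 3052.
So the second ionization energies run P < N < K < O.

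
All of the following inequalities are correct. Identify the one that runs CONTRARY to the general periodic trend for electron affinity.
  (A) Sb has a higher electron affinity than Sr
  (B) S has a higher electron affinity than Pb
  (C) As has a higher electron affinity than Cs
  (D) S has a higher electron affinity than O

(D)

The general trend: electron affinity increases across a period and decreases down a group.
(A) Sb (period 5, group 15) vs Sr (period 5, group 2): the stated order agrees with the simple trend.
(B) S (period 3, group 16) vs Pb (period 6, group 14): the stated order agrees with the simple trend.
(C) As (period 4, group 15) vs Cs (period 6, group 1): the stated order agrees with the simple trend.
(D) S (period 3, group 16) vs O (period 2, group 16): the stated order contradicts the simple trend.
The exception is (D): the compact 2p subshell of O repels the added electron more than S's larger 3p does.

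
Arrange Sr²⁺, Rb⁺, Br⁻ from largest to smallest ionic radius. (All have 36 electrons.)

Br⁻, Rb⁺, Sr²⁺

All of these have 36 electrons, so size is governed by nuclear charge alone: the more protons, the stronger the pull on the same electron cloud, and the smaller the ion.
Nuclear charges: Sr²⁺ (Z=38), Rb⁺ (Z=37), Br⁻ (Z=35).
Largest to smallest: Br⁻ > Rb⁺ > Sr²⁺.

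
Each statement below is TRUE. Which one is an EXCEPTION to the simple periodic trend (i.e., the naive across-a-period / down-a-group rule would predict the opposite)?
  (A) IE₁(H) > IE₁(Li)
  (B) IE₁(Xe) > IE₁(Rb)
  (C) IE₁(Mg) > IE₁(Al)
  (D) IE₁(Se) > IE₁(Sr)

(C)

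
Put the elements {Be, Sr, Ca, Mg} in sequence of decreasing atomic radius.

Be is in period 2, group 2; Mg is in period 3, group 2; Ca is in period 4, group 2; Sr is in period 5, group 2.
Atomic radius shrinks across a period as nuclear charge pulls the same shell inward, and grows down a group as new shells are added.
All are in group 2, so atomic radius increases down the group.
So from largest to smallest: Sr > Ca > Mg > Be.

Sr, Ca, Mg, Be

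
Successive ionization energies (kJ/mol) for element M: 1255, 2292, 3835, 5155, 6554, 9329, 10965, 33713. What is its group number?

Look for the largest jump between consecutive ionization energies: IE8/IE7 ≈ 3.1, far larger than any earlier ratio.
That jump marks the point where a core electron is being removed. So the atom has 7 valence electrons.
A main-group element with 7 valence electrons is in group 17.

Group 17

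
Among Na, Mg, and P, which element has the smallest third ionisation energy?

P

After 2 electrons have been removed, what remains? Na²⁺ is already 1 electron into the core; Mg²⁺ is the bare [Ne] core; P²⁺ still has 3 valence electrons.
Breaking into a closed-shell core is much more expensive than removing a leftover valence electron — Na and Mg have the largest IE_3 here.
The numbers (kJ/mol): Na 6910, Mg 7733, P 2914.
Hence IE_3: P < Na < Mg.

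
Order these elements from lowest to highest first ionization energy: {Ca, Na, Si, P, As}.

Na < Ca < Si < As < P

Na is in period 3, group 1; Si is in period 3, group 14; P is in period 3, group 15; Ca is in period 4, group 2; As is in period 4, group 15.
First ionization energy rises across a period (greater Z_eff holds electrons more tightly) and falls down a group (valence electrons are farther from the nucleus).
Here both period and group differ, so the two effects have to be weighed against each other.
Ca > Na: period and group pull opposite ways; the across-period shift dominates (590 vs 496 kJ/mol).
Si > Ca: relative to Ca, both the across-period and down-group shifts push Si's first ionization energy up.
As > Si: period and group pull opposite ways; the across-period shift dominates (947 vs 786 kJ/mol).
P > As: P sits above As in group 15, so the down-group effect alone puts P higher.
For reference (kJ/mol): Na 496, Si 786, P 1012, Ca 590, As 947.
So from lowest to highest: Na < Ca < Si < As < P.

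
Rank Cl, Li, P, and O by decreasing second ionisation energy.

Li > O > Cl > P

The second ionization energy removes an electron from the +1 ion. For each element: Cl⁺ still has 6 valence electrons; Li⁺ is the bare [He] core; P⁺ still has 4 valence electrons; O⁺ still has 5 valence electrons.
Pulling an electron out of a noble-gas core costs far more than removing a remaining valence electron, so Li sits at the high end of IE_2.
Valence configurations: Cl⁺ [Ne]3s²3p⁴, P⁺ [Ne]3s²3p², O⁺ [He]2s²2p³.
Tabulated IE_2 (kJ/mol): Cl 2298, Li 7298, P 1907, O 3388.
Hence IE_2: P < Cl < O < Li.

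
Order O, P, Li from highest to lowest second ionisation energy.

Li, O, P

After 1 electron has been removed, what remains? O⁺ still has 5 valence electrons; P⁺ still has 4 valence electrons; Li⁺ is the bare [He] core.
Core electrons are held far more tightly than valence electrons, so Li tops the IE_2 order.
Valence configurations: O⁺ [He]2s²2p³, P⁺ [Ne]3s²3p².
Tabulated IE_2 (kJ/mol): O 3388, P 1907, Li 7298.
Hence IE_2: P < O < Li.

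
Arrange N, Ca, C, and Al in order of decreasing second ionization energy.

N, C, Al, Ca

After 1 electron has been removed, what remains? N⁺ still has 4 valence electrons; Ca⁺ still has 1 valence electron; C⁺ still has 3 valence electrons; Al⁺ still has 2 valence electrons.
All are still removing valence electrons, so compare the +1 ions as you would atoms: IE_2 generally rises across a period (higher Z_eff) and falls down a group (larger shell), subject to the usual subshell exceptions.
Valence configurations: N⁺ [He]2s²2p², Ca⁺ [Ar]4s¹, C⁺ [He]2s²2p¹, Al⁺ [Ne]3s².
Tabulated IE_2 (kJ/mol): N 2856, Ca 1145, C 2353, Al 1817.
Overall IE_2 order: Ca < Al < C < N.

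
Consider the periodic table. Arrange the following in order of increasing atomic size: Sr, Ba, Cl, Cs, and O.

O < Cl < Sr < Ba < Cs

Across a period the added protons contract the valence shell; down a group each new principal shell makes the atom larger.
These span different periods and groups, so the two trends combine.
Cl > O: the two effects oppose for this pair; the down-group effect wins (99 vs 63 pm).
Sr > Cl: both effects reinforce here, so Sr is clearly the larger of the two.
Ba > Sr: they share group 2; the group trend gives Ba the larger value.
Cs > Ba: both are in period 6; the period trend gives Cs the larger value.
Tabulated atomic radius (pm): O 63, Cl 99, Sr 185, Cs 232, Ba 196.
So from smallest to largest: O < Cl < Sr < Ba < Cs.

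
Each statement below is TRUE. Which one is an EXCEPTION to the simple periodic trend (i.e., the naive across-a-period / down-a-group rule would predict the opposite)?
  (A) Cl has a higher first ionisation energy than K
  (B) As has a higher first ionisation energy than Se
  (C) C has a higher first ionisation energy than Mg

(B)

The general trend: first ionisation energy increases across a period and decreases down a group.
(A) Cl (period 3, group 17) vs K (period 4, group 1): the stated order agrees with the simple trend.
(B) As (period 4, group 15) vs Se (period 4, group 16): the stated order contradicts the simple trend.
(C) C (period 2, group 14) vs Mg (period 3, group 2): the stated order agrees with the simple trend.
The exception is (B): Se (4p⁴) ionizes more easily than half-filled As (4p³).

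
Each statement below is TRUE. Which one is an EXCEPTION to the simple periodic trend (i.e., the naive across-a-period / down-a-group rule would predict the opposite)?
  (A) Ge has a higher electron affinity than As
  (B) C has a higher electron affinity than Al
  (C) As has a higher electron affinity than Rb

The general trend: electron affinity increases across a period and decreases down a group.
(A) Ge (period 4, group 14) vs As (period 4, group 15): the stated order contradicts the simple trend.
(B) C (period 2, group 14) vs Al (period 3, group 13): the stated order agrees with the simple trend.
(C) As (period 4, group 15) vs Rb (period 5, group 1): the stated order agrees with the simple trend.
The exception is (A): adding an electron to As's half-filled 4p³ is unfavourable, so Ge (4p²) has the more exothermic EA.

(A)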